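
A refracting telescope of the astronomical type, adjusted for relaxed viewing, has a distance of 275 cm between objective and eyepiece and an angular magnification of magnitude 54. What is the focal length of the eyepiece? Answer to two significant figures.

5.0 cm

In normal adjustment the tube length equals f_obj + f_eye and |M| = f_obj/f_eye.
So f_obj = 54 f_eye and 54 f_eye + f_eye = 275 cm, giving f_eye = 275/55 = 5.000 cm and f_obj = 270.000 cm.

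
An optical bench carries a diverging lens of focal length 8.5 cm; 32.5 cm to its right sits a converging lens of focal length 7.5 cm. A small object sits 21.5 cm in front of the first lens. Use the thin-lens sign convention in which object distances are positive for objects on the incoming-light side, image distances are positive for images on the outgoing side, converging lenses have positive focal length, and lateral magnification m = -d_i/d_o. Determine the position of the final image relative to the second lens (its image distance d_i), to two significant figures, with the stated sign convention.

9.3 cm

Applying the thin-lens equation to the first lens, 1/(-8.5) = 1/21.5 + 1/d_i1, which gives d_i1 = -6.092 cm.
With d_i1 < 0 the first image is virtual and lies on the object side; the object distance for lens 2 is d_o2 = 32.5 - (-6.092) = 38.592 cm.
Applying the thin-lens equation again with f_2 = 7.5 cm and d_o2 = 38.592 cm gives d_i2 = 9.309 cm.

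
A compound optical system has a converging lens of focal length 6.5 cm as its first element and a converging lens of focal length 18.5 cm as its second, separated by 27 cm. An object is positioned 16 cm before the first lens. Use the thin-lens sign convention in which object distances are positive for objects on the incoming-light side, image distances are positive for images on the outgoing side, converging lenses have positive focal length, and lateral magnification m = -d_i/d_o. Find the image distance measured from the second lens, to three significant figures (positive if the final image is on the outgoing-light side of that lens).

-121 cm

Lens 1: 1/d_i1 = 1/f_1 - 1/d_o1 = 1/6.5 - 1/16 = 0.09135 cm^-1, so d_i1 = 10.947 cm.
That image sits 16.053 cm in front of the second lens, so d_o2 = 16.053 cm.
Lens 2: 1/d_i2 = 1/f_2 - 1/d_o2 = 1/18.5 - 1/(16.053) = -0.00824 cm^-1, so d_i2 = -121.344 cm.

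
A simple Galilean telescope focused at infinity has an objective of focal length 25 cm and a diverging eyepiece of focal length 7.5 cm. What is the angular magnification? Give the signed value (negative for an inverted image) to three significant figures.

M = -f_obj/f_eye = -25/(-7.5) = 3.333.

3.33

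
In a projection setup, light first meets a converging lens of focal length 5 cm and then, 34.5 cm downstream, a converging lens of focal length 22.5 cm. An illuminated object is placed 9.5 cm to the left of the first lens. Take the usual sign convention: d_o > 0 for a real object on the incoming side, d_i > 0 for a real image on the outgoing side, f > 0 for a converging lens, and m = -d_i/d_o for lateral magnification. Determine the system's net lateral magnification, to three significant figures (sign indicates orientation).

17.3

Applying the thin-lens equation to the first lens, 1/5 = 1/9.5 + 1/d_i1, which gives d_i1 = 10.556 cm.
Its lateral magnification is m_1 = -d_i1/d_o1 = -(10.556)/9.5 = -1.1111.
That image sits 23.944 cm in front of the second lens, so d_o2 = 23.944 cm.
Applying the thin-lens equation again with f_2 = 22.5 cm and d_o2 = 23.944 cm gives d_i2 = 372.981 cm.
m_2 = -(372.981)/(23.944) = -15.5769.
The system's lateral magnification is m_1 m_2 = (-1.1111)(-15.5769) = 17.3077.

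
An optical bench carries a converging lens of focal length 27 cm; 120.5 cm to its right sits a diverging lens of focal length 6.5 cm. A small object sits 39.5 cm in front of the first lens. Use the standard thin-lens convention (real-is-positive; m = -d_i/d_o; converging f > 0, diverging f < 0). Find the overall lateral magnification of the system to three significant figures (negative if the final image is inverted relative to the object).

-0.337

Applying the thin-lens equation to the first lens, 1/27 = 1/39.5 + 1/d_i1, which gives d_i1 = 85.320 cm.
Its lateral magnification is m_1 = -d_i1/d_o1 = -(85.320)/39.5 = -2.1600.
That image sits 35.180 cm in front of the second lens, so d_o2 = 35.180 cm.
Applying the thin-lens equation again with f_2 = -6.5 cm and d_o2 = 35.180 cm gives d_i2 = -5.486 cm.
m_2 = -(-5.486)/(35.180) = 0.1560.
The system's lateral magnification is m_1 m_2 = (-2.1600)(0.1560) = -0.3369.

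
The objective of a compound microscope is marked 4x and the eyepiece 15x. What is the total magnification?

60

The overall magnification of a compound microscope is the product of the objective and eyepiece magnifications:
M = M_obj x M_eye = 4 x 15 = 60.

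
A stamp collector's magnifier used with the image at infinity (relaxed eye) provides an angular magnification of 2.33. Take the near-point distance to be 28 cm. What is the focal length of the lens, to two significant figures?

For the image at infinity, M = D/f.
f = D/M = 28/2.33 = 12.017 cm.

12 cm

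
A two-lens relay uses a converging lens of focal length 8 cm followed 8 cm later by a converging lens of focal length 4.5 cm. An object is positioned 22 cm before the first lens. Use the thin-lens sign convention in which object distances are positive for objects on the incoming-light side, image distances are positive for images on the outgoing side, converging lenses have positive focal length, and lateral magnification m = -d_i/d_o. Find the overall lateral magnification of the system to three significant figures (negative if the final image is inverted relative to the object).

Lens 1: 1/d_i1 = 1/f_1 - 1/d_o1 = 1/8 - 1/22 = 0.07955 cm^-1, so d_i1 = 12.571 cm.
m_1 = -(12.571)/22 = -0.5714.
Since 12.571 cm > 8 cm, the first image lies past the second lens and serves as a virtual object: d_o2 = L - d_i1 = -4.571 cm.
Lens 2: 1/d_i2 = 1/f_2 - 1/d_o2 = 1/4.5 - 1/(-4.571) = 0.44097 cm^-1, so d_i2 = 2.268 cm.
m_2 = -(2.268)/(-4.571) = 0.4961.
The system's lateral magnification is m_1 m_2 = (-0.5714)(0.4961) = -0.2835.

-0.283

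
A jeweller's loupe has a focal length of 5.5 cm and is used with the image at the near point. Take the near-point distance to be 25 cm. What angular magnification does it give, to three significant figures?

M = 1 + D/f = 1 + 25/5.5 = 5.545.

5.55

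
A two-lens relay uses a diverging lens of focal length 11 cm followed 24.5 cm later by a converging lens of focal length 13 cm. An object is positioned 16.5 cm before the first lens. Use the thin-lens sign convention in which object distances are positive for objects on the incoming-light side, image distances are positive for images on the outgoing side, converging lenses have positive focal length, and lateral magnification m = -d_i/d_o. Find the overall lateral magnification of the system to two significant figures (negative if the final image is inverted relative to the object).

First lens: d_i1 = 1/(1/(-11) - 1/16.5) = -6.600 cm.
m_1 = -(-6.600)/16.5 = 0.4000.
With d_i1 < 0 the first image is virtual and lies on the object side; the object distance for lens 2 is d_o2 = 24.5 - (-6.600) = 31.100 cm.
Second lens: d_i2 = 1/(1/13 - 1/(31.100)) = 22.337 cm.
m_2 = -(22.337)/(31.100) = -0.7182.
Overall magnification: m = m_1 m_2 = -0.2873.

-0.29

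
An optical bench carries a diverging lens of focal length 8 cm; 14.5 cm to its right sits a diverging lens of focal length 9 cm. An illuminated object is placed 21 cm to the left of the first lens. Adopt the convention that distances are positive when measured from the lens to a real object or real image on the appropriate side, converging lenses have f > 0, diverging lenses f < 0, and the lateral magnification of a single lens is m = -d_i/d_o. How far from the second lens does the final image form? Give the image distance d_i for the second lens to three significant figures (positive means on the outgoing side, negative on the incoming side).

Lens 1: 1/d_i1 = 1/f_1 - 1/d_o1 = 1/(-8) - 1/21 = -0.17262 cm^-1, so d_i1 = -5.793 cm.
With d_i1 < 0 the first image is virtual and lies on the object side; the object distance for lens 2 is d_o2 = 14.5 - (-5.793) = 20.293 cm.
Lens 2: 1/d_i2 = 1/f_2 - 1/d_o2 = 1/(-9) - 1/(20.293) = -0.16039 cm^-1, so d_i2 = -6.235 cm.

-6.23 cm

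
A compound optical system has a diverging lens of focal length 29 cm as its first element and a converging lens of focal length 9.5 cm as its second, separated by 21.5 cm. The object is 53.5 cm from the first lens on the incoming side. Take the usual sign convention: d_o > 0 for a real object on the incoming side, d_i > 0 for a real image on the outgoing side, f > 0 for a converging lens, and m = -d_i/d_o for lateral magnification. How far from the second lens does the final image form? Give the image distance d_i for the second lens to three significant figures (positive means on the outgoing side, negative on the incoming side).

12.4 cm

Lens 1: 1/d_i1 = 1/f_1 - 1/d_o1 = 1/(-29) - 1/53.5 = -0.05317 cm^-1, so d_i1 = -18.806 cm.
With d_i1 < 0 the first image is virtual and lies on the object side; the object distance for lens 2 is d_o2 = 21.5 - (-18.806) = 40.306 cm.
Lens 2: 1/d_i2 = 1/f_2 - 1/d_o2 = 1/9.5 - 1/(40.306) = 0.08045 cm^-1, so d_i2 = 12.430 cm.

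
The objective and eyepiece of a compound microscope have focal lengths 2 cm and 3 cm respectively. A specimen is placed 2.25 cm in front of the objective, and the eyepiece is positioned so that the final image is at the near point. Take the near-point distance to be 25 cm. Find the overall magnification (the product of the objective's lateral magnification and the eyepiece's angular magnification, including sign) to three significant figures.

Objective: 1/d_i = 1/f_obj - 1/d_o = 1/2 - 1/2.25 = 0.05556 cm^-1, so d_i = 18.000 cm.
m_obj = -d_i/d_o = -18.000/2.25 = -8.000.
Eyepiece angular magnification (image at near point): M_eye = 1 + D/f_e = 1 + 25/3 = 9.333.
Overall M = m_obj x M_eye = (-8.000)(9.333) = -74.67.

-74.7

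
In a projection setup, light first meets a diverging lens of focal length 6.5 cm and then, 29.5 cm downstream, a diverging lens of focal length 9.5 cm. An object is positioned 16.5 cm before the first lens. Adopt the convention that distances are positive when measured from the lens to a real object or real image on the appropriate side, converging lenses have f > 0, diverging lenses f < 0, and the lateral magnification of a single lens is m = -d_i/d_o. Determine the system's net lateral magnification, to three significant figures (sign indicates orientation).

First lens: d_i1 = 1/(1/(-6.5) - 1/16.5) = -4.663 cm.
m_1 = -(-4.663)/16.5 = 0.2826.
With d_i1 < 0 the first image is virtual and lies on the object side; the object distance for lens 2 is d_o2 = 29.5 - (-4.663) = 34.163 cm.
Second lens: d_i2 = 1/(1/(-9.5) - 1/(34.163)) = -7.433 cm.
m_2 = -(-7.433)/(34.163) = 0.2176.
The system's lateral magnification is m_1 m_2 = (0.2826)(0.2176) = 0.0615.

0.0615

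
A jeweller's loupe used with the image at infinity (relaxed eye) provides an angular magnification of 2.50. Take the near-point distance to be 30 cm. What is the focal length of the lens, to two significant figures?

12 cm

For the image at infinity, M = D/f.
f = D/M = 30/2.5 = 12.000 cm.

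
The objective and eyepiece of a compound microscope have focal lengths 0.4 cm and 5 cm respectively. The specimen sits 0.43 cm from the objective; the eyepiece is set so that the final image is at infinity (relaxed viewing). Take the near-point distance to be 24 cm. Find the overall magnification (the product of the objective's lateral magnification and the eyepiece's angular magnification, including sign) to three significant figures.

-64.0

Objective: 1/d_i = 1/f_obj - 1/d_o = 1/0.4 - 1/0.43 = 0.17442 cm^-1, so d_i = 5.733 cm.
m_obj = -d_i/d_o = -5.733/0.43 = -13.333.
Eyepiece angular magnification (image at infinity): M_eye = D/f_e = 24/5 = 4.800.
Overall M = m_obj x M_eye = (-13.333)(4.800) = -64.00.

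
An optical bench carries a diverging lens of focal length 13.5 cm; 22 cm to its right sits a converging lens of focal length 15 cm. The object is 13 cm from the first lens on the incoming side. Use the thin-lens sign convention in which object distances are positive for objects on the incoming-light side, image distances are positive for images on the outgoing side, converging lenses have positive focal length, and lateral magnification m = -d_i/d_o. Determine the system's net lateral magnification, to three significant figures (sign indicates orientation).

-0.561

First lens: d_i1 = 1/(1/(-13.5) - 1/13) = -6.623 cm.
m_1 = -(-6.623)/13 = 0.5094.
With d_i1 < 0 the first image is virtual and lies on the object side; the object distance for lens 2 is d_o2 = 22 - (-6.623) = 28.623 cm.
Second lens: d_i2 = 1/(1/15 - 1/(28.623)) = 31.517 cm.
m_2 = -(31.517)/(28.623) = -1.1011.
The system's lateral magnification is m_1 m_2 = (0.5094)(-1.1011) = -0.5609.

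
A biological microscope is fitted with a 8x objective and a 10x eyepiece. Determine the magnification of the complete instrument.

80

The overall magnification of a compound microscope is the product of the objective and eyepiece magnifications:
M = M_obj x M_eye = 8 x 10 = 80.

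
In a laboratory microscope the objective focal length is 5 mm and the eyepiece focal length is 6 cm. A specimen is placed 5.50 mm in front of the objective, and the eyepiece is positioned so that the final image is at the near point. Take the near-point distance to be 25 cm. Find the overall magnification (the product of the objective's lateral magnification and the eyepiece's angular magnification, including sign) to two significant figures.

-52

Convert to cm: f_obj = 5 mm = 0.5 cm; d_o = 5.50 mm = 0.55 cm.
Objective: 1/d_i = 1/f_obj - 1/d_o = 1/0.5 - 1/0.55 = 0.18182 cm^-1, so d_i = 5.500 cm.
m_obj = -d_i/d_o = -5.500/0.55 = -10.000.
Eyepiece angular magnification (image at near point): M_eye = 1 + D/f_e = 1 + 25/6 = 5.167.
Overall M = m_obj x M_eye = (-10.000)(5.167) = -51.67.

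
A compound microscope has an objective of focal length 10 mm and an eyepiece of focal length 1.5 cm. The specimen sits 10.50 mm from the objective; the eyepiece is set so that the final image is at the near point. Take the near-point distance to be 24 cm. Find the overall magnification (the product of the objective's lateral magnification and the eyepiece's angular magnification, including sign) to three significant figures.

Convert to cm: f_obj = 10 mm = 1 cm; d_o = 10.50 mm = 1.05 cm.
Objective: 1/d_i = 1/f_obj - 1/d_o = 1/1 - 1/1.05 = 0.04762 cm^-1, so d_i = 21.000 cm.
m_obj = -d_i/d_o = -21.000/1.05 = -20.000.
Eyepiece angular magnification (image at near point): M_eye = 1 + D/f_e = 1 + 24/1.5 = 17.000.
Overall M = m_obj x M_eye = (-20.000)(17.000) = -340.00.

-340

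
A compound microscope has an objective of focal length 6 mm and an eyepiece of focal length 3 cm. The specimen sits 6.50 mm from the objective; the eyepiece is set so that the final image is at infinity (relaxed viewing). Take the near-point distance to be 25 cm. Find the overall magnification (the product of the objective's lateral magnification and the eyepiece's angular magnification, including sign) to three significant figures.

-100

Convert to cm: f_obj = 6 mm = 0.6 cm; d_o = 6.50 mm = 0.65 cm.
Objective: 1/d_i = 1/f_obj - 1/d_o = 1/0.6 - 1/0.65 = 0.12821 cm^-1, so d_i = 7.800 cm.
m_obj = -d_i/d_o = -7.800/0.65 = -12.000.
Eyepiece angular magnification (image at infinity): M_eye = D/f_e = 25/3 = 8.333.
Overall M = m_obj x M_eye = (-12.000)(8.333) = -100.00.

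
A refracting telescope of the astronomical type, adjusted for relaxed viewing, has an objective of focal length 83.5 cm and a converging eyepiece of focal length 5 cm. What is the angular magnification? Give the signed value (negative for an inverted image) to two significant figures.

-17

M = -f_obj/f_eye = -83.5/(5) = -16.700.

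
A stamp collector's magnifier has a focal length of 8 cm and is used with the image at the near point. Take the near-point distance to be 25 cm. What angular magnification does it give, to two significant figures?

4.1

M = 1 + D/f = 1 + 25/8 = 4.125.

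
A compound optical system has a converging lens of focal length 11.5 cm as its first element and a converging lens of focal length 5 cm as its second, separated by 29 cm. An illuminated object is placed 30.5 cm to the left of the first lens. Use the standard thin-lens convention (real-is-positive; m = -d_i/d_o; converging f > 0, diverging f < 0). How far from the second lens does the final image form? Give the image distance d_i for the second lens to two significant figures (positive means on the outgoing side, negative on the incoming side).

9.5 cm

First lens: d_i1 = 1/(1/11.5 - 1/30.5) = 18.461 cm.
That image sits 10.539 cm in front of the second lens, so d_o2 = 10.539 cm.
Second lens: d_i2 = 1/(1/5 - 1/(10.539)) = 9.513 cm.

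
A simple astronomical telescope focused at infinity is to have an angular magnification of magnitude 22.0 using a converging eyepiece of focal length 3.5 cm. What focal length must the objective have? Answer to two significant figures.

77 cm

|M| = f_obj/|f_eye|, so f_obj = |M| x |f_eye| = 22.0 x 3.5 = 77.000 cm.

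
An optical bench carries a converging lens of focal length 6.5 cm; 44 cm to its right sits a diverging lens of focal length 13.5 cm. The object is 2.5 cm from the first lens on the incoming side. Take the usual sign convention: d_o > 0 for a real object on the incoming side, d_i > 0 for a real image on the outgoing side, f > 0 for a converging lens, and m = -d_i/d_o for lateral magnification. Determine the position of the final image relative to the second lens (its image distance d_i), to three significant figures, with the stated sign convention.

-10.5 cm

Applying the thin-lens equation to the first lens, 1/6.5 = 1/2.5 + 1/d_i1, which gives d_i1 = -4.062 cm.
With d_i1 < 0 the first image is virtual and lies on the object side; the object distance for lens 2 is d_o2 = 44 - (-4.062) = 48.062 cm.
Applying the thin-lens equation again with f_2 = -13.5 cm and d_o2 = 48.062 cm gives d_i2 = -10.540 cm.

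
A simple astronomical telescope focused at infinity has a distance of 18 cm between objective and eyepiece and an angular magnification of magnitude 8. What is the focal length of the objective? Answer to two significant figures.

16 cm

In normal adjustment the tube length equals f_obj + f_eye and |M| = f_obj/f_eye.
So f_obj = 8 f_eye and 8 f_eye + f_eye = 18 cm, giving f_eye = 18/9 = 2.000 cm and f_obj = 16.000 cm.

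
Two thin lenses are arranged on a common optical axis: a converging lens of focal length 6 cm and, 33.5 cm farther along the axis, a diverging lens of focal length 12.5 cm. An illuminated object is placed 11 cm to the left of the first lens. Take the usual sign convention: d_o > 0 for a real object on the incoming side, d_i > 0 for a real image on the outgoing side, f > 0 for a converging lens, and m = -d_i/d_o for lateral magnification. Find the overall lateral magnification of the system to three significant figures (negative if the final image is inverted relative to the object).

First lens: d_i1 = 1/(1/6 - 1/11) = 13.200 cm.
m_1 = -(13.200)/11 = -1.2000.
That image sits 20.300 cm in front of the second lens, so d_o2 = 20.300 cm.
Second lens: d_i2 = 1/(1/(-12.5) - 1/(20.300)) = -7.736 cm.
m_2 = -(-7.736)/(20.300) = 0.3811.
The system's lateral magnification is m_1 m_2 = (-1.2000)(0.3811) = -0.4573.

-0.457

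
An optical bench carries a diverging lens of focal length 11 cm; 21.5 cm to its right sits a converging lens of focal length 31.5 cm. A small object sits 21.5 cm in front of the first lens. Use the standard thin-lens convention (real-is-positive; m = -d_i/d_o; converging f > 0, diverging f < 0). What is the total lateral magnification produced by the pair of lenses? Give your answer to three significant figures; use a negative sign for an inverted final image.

3.92

Lens 1: 1/d_i1 = 1/f_1 - 1/d_o1 = 1/(-11) - 1/21.5 = -0.13742 cm^-1, so d_i1 = -7.277 cm.
m_1 = -(-7.277)/21.5 = 0.3385.
The intermediate image is virtual, 7.277 cm to the left of lens 1, so d_o2 = L - d_i1 = 21.5 - (-7.277) = 28.777 cm.
Lens 2: 1/d_i2 = 1/f_2 - 1/d_o2 = 1/31.5 - 1/(28.777) = -0.00300 cm^-1, so d_i2 = -332.886 cm.
m_2 = -(-332.886)/(28.777) = 11.5678.
The system's lateral magnification is m_1 m_2 = (0.3385)(11.5678) = 3.9153.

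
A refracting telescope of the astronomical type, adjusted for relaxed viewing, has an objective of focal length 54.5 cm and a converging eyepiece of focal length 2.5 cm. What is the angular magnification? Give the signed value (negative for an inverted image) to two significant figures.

-22

M = -f_obj/f_eye = -54.5/(2.5) = -21.800.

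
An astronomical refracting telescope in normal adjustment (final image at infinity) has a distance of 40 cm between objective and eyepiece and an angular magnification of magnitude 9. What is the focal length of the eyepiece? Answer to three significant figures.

4.00 cm

In normal adjustment the tube length equals f_obj + f_eye and |M| = f_obj/f_eye.
So f_obj = 9 f_eye and 9 f_eye + f_eye = 40 cm, giving f_eye = 40/10 = 4.000 cm and f_obj = 36.000 cm.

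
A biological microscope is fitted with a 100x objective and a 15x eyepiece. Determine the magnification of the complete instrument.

1500

The overall magnification of a compound microscope is the product of the objective and eyepiece magnifications:
M = M_obj x M_eye = 100 x 15 = 1500.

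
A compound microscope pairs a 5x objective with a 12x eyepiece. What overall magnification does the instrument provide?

The overall magnification of a compound microscope is the product of the objective and eyepiece magnifications:
M = M_obj x M_eye = 5 x 12 = 60.

60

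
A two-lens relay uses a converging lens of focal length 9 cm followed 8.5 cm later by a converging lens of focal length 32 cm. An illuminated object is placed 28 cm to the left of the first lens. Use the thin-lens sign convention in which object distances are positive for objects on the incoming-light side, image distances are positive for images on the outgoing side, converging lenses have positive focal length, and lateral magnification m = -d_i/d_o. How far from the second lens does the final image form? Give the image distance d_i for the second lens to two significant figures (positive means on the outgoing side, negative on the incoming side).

Applying the thin-lens equation to the first lens, 1/9 = 1/28 + 1/d_i1, which gives d_i1 = 13.263 cm.
This image would form 13.263 cm past lens 1, i.e. 4.763 cm beyond lens 2, so it is a virtual object for lens 2: d_o2 = 8.5 - 13.263 = -4.763 cm.
Applying the thin-lens equation again with f_2 = 32 cm and d_o2 = -4.763 cm gives d_i2 = 4.146 cm.

4.1 cm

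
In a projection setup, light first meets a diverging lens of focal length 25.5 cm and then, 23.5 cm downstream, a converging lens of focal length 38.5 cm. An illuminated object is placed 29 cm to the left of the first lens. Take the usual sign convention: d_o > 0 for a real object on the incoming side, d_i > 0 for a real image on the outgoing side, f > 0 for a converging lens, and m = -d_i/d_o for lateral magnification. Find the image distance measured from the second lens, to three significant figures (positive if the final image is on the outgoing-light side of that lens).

-997 cm

Lens 1: 1/d_i1 = 1/f_1 - 1/d_o1 = 1/(-25.5) - 1/29 = -0.07370 cm^-1, so d_i1 = -13.569 cm.
With d_i1 < 0 the first image is virtual and lies on the object side; the object distance for lens 2 is d_o2 = 23.5 - (-13.569) = 37.069 cm.
Lens 2: 1/d_i2 = 1/f_2 - 1/d_o2 = 1/38.5 - 1/(37.069) = -0.00100 cm^-1, so d_i2 = -997.175 cm.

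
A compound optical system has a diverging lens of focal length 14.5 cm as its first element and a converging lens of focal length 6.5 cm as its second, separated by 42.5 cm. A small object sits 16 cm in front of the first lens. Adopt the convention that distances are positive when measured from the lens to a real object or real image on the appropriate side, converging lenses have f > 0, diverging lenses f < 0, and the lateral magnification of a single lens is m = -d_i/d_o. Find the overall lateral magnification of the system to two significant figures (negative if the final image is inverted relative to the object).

First lens: d_i1 = 1/(1/(-14.5) - 1/16) = -7.607 cm.
m_1 = -(-7.607)/16 = 0.4754.
With d_i1 < 0 the first image is virtual and lies on the object side; the object distance for lens 2 is d_o2 = 42.5 - (-7.607) = 50.107 cm.
Second lens: d_i2 = 1/(1/6.5 - 1/(50.107)) = 7.469 cm.
m_2 = -(7.469)/(50.107) = -0.1491.
The system's lateral magnification is m_1 m_2 = (0.4754)(-0.1491) = -0.0709.

-0.071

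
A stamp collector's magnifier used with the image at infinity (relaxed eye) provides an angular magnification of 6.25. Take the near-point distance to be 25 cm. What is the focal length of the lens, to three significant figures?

4.00 cm

For the image at infinity, M = D/f.
f = D/M = 25/6.25 = 4.000 cm.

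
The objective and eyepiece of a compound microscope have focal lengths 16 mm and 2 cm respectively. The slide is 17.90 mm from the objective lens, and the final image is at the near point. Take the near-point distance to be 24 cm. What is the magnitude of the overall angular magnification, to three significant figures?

109

Convert to cm: f_obj = 16 mm = 1.6 cm; d_o = 17.90 mm = 1.79 cm.
Objective: 1/d_i = 1/f_obj - 1/d_o = 1/1.6 - 1/1.79 = 0.06634 cm^-1, so d_i = 15.074 cm.
m_obj = -d_i/d_o = -15.074/1.79 = -8.421.
Eyepiece angular magnification (image at near point): M_eye = 1 + D/f_e = 1 + 24/2 = 13.000.
Overall M = m_obj x M_eye = (-8.421)(13.000) = -109.47.
|M| = 109.47.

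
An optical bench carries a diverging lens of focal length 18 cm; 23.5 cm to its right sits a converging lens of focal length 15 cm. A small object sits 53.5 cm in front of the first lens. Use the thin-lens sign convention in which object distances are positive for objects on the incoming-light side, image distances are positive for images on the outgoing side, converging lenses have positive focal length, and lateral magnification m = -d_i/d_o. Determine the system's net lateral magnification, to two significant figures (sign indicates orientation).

Lens 1: 1/d_i1 = 1/f_1 - 1/d_o1 = 1/(-18) - 1/53.5 = -0.07425 cm^-1, so d_i1 = -13.469 cm.
m_1 = -(-13.469)/53.5 = 0.2517.
With d_i1 < 0 the first image is virtual and lies on the object side; the object distance for lens 2 is d_o2 = 23.5 - (-13.469) = 36.969 cm.
Lens 2: 1/d_i2 = 1/f_2 - 1/d_o2 = 1/15 - 1/(36.969) = 0.03962 cm^-1, so d_i2 = 25.242 cm.
m_2 = -(25.242)/(36.969) = -0.6828.
The system's lateral magnification is m_1 m_2 = (0.2517)(-0.6828) = -0.1719.

-0.17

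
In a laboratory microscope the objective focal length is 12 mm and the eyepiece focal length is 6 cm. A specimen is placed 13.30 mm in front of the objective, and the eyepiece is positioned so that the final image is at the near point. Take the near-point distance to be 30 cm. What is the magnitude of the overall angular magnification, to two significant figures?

55

Convert to cm: f_obj = 12 mm = 1.2 cm; d_o = 13.30 mm = 1.33 cm.
Objective: 1/d_i = 1/f_obj - 1/d_o = 1/1.2 - 1/1.33 = 0.08145 cm^-1, so d_i = 12.277 cm.
m_obj = -d_i/d_o = -12.277/1.33 = -9.231.
Eyepiece angular magnification (image at near point): M_eye = 1 + D/f_e = 1 + 30/6 = 6.000.
Overall M = m_obj x M_eye = (-9.231)(6.000) = -55.38.
|M| = 55.38.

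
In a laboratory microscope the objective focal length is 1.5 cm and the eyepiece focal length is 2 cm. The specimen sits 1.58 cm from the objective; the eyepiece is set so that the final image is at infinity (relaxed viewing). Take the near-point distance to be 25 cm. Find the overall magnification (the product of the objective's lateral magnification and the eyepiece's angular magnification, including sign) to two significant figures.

-230

Objective: 1/d_i = 1/f_obj - 1/d_o = 1/1.5 - 1/1.58 = 0.03376 cm^-1, so d_i = 29.625 cm.
m_obj = -d_i/d_o = -29.625/1.58 = -18.750.
Eyepiece angular magnification (image at infinity): M_eye = D/f_e = 25/2 = 12.500.
Overall M = m_obj x M_eye = (-18.750)(12.500) = -234.37.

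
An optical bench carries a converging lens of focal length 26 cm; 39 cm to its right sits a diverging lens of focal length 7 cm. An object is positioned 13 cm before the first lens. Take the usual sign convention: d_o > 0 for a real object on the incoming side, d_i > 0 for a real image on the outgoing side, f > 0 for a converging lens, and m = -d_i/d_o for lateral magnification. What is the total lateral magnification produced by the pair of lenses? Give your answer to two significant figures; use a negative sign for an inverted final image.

0.19

First lens: d_i1 = 1/(1/26 - 1/13) = -26.000 cm.
m_1 = -(-26.000)/13 = 2.0000.
The intermediate image is virtual, 26.000 cm to the left of lens 1, so d_o2 = L - d_i1 = 39 - (-26.000) = 65.000 cm.
Second lens: d_i2 = 1/(1/(-7) - 1/(65.000)) = -6.319 cm.
m_2 = -(-6.319)/(65.000) = 0.0972.
The system's lateral magnification is m_1 m_2 = (2.0000)(0.0972) = 0.1944.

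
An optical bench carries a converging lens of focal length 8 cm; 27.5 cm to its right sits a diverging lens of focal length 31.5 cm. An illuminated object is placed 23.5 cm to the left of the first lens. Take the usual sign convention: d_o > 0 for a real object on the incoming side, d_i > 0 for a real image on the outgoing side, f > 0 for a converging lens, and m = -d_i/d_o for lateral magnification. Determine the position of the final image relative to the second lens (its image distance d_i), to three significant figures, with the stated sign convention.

-10.3 cm

Lens 1: 1/d_i1 = 1/f_1 - 1/d_o1 = 1/8 - 1/23.5 = 0.08245 cm^-1, so d_i1 = 12.129 cm.
The intermediate image is 12.129 cm to the right of lens 1, so d_o2 = L - d_i1 = 27.5 - 12.129 = 15.371 cm.
Lens 2: 1/d_i2 = 1/f_2 - 1/d_o2 = 1/(-31.5) - 1/(15.371) = -0.09680 cm^-1, so d_i2 = -10.330 cm.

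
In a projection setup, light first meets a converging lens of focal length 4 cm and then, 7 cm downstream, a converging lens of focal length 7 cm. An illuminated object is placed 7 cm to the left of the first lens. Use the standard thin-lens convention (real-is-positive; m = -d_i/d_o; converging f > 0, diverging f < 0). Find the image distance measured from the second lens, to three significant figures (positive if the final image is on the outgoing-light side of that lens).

Lens 1: 1/d_i1 = 1/f_1 - 1/d_o1 = 1/4 - 1/7 = 0.10714 cm^-1, so d_i1 = 9.333 cm.
This image would form 9.333 cm past lens 1, i.e. 2.333 cm beyond lens 2, so it is a virtual object for lens 2: d_o2 = 7 - 9.333 = -2.333 cm.
Lens 2: 1/d_i2 = 1/f_2 - 1/d_o2 = 1/7 - 1/(-2.333) = 0.57143 cm^-1, so d_i2 = 1.750 cm.

1.75 cm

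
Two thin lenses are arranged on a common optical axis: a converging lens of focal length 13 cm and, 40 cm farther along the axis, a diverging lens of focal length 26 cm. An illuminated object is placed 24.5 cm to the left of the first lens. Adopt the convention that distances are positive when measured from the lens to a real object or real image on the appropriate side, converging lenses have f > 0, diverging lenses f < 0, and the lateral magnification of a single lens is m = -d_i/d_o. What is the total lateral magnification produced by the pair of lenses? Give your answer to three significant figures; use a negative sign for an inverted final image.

Applying the thin-lens equation to the first lens, 1/13 = 1/24.5 + 1/d_i1, which gives d_i1 = 27.696 cm.
Its lateral magnification is m_1 = -d_i1/d_o1 = -(27.696)/24.5 = -1.1304.
That image sits 12.304 cm in front of the second lens, so d_o2 = 12.304 cm.
Applying the thin-lens equation again with f_2 = -26 cm and d_o2 = 12.304 cm gives d_i2 = -8.352 cm.
m_2 = -(-8.352)/(12.304) = 0.6788.
The system's lateral magnification is m_1 m_2 = (-1.1304)(0.6788) = -0.7673.

-0.767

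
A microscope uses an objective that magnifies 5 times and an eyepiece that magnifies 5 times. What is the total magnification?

The overall magnification of a compound microscope is the product of the objective and eyepiece magnifications:
M = M_obj x M_eye = 5 x 5 = 25.

25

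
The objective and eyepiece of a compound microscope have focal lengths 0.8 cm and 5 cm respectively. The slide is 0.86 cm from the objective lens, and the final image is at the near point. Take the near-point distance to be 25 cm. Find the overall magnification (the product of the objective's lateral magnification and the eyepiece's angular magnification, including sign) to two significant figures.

Objective: 1/d_i = 1/f_obj - 1/d_o = 1/0.8 - 1/0.86 = 0.08721 cm^-1, so d_i = 11.467 cm.
m_obj = -d_i/d_o = -11.467/0.86 = -13.333.
Eyepiece angular magnification (image at near point): M_eye = 1 + D/f_e = 1 + 25/5 = 6.000.
Overall M = m_obj x M_eye = (-13.333)(6.000) = -80.00.

-80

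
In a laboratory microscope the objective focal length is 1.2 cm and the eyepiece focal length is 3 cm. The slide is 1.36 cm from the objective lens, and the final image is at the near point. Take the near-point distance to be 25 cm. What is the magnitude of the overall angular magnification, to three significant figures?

Objective: 1/d_i = 1/f_obj - 1/d_o = 1/1.2 - 1/1.36 = 0.09804 cm^-1, so d_i = 10.200 cm.
m_obj = -d_i/d_o = -10.200/1.36 = -7.500.
Eyepiece angular magnification (image at near point): M_eye = 1 + D/f_e = 1 + 25/3 = 9.333.
Overall M = m_obj x M_eye = (-7.500)(9.333) = -70.00.
|M| = 70.00.

70.0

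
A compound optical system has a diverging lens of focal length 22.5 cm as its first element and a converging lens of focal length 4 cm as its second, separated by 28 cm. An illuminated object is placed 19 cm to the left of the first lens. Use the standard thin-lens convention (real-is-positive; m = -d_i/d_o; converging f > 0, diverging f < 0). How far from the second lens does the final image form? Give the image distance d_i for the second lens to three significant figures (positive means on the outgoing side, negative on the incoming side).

First lens: d_i1 = 1/(1/(-22.5) - 1/19) = -10.301 cm.
The intermediate image is virtual, 10.301 cm to the left of lens 1, so d_o2 = L - d_i1 = 28 - (-10.301) = 38.301 cm.
Second lens: d_i2 = 1/(1/4 - 1/(38.301)) = 4.466 cm.

4.47 cm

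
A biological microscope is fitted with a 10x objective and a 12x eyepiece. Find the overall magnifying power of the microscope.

120

The overall magnification of a compound microscope is the product of the objective and eyepiece magnifications:
M = M_obj x M_eye = 10 x 12 = 120.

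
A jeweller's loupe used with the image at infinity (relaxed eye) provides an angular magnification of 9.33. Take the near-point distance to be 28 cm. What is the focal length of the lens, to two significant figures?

For the image at infinity, M = D/f.
f = D/M = 28/9.33 = 3.001 cm.

3.0 cm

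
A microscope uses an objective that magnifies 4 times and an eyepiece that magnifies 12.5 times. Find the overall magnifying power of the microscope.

50

The overall magnification of a compound microscope is the product of the objective and eyepiece magnifications:
M = M_obj x M_eye = 4 x 12.5 = 50.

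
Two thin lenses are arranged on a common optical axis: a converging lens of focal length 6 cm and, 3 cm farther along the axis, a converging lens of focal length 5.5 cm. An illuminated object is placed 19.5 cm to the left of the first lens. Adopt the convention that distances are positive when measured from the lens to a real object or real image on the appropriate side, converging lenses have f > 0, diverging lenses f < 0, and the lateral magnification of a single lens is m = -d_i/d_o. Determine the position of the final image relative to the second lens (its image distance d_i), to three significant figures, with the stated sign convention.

2.79 cm

Applying the thin-lens equation to the first lens, 1/6 = 1/19.5 + 1/d_i1, which gives d_i1 = 8.667 cm.
Since 8.667 cm > 3 cm, the first image lies past the second lens and serves as a virtual object: d_o2 = L - d_i1 = -5.667 cm.
Applying the thin-lens equation again with f_2 = 5.5 cm and d_o2 = -5.667 cm gives d_i2 = 2.791 cm.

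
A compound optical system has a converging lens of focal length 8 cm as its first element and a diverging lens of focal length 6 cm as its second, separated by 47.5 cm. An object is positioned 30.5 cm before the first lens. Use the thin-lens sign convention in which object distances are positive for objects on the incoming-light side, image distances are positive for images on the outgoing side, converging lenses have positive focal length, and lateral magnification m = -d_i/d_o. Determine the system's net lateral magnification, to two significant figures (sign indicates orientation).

-0.050

Lens 1: 1/d_i1 = 1/f_1 - 1/d_o1 = 1/8 - 1/30.5 = 0.09221 cm^-1, so d_i1 = 10.844 cm.
m_1 = -(10.844)/30.5 = -0.3556.
The intermediate image is 10.844 cm to the right of lens 1, so d_o2 = L - d_i1 = 47.5 - 10.844 = 36.656 cm.
Lens 2: 1/d_i2 = 1/f_2 - 1/d_o2 = 1/(-6) - 1/(36.656) = -0.19395 cm^-1, so d_i2 = -5.156 cm.
m_2 = -(-5.156)/(36.656) = 0.1407.
Total m = m_1 x m_2 = (-0.3556)(0.1407) = -0.0500.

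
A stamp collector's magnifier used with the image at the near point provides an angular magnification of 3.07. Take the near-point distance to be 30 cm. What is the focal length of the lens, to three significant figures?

14.5 cm

For the image at the near point, M = 1 + D/f.
f = D/(M - 1) = 30/(3.07 - 1) = 14.493 cm.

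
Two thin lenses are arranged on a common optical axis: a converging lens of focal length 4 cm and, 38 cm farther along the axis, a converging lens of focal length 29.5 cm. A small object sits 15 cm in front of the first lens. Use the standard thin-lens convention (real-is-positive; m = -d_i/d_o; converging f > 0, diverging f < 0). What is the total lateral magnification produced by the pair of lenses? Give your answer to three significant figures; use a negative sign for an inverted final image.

Applying the thin-lens equation to the first lens, 1/4 = 1/15 + 1/d_i1, which gives d_i1 = 5.455 cm.
Its lateral magnification is m_1 = -d_i1/d_o1 = -(5.455)/15 = -0.3636.
Object distance for lens 2: d_o2 = 38 - 5.455 = 32.545 cm.
Applying the thin-lens equation again with f_2 = 29.5 cm and d_o2 = 32.545 cm gives d_i2 = 315.254 cm.
m_2 = -(315.254)/(32.545) = -9.6866.
Total m = m_1 x m_2 = (-0.3636)(-9.6866) = 3.5224.

3.52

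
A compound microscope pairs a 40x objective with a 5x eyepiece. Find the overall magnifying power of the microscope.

200

The overall magnification of a compound microscope is the product of the objective and eyepiece magnifications:
M = M_obj x M_eye = 40 x 5 = 200.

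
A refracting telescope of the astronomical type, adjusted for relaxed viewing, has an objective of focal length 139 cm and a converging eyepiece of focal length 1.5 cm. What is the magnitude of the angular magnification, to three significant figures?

|M| = f_obj/|f_eye| = 139/1.5 = 92.667.

92.7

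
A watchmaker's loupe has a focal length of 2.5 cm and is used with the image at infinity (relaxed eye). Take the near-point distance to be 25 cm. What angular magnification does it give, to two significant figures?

M = D/f = 25/2.5 = 10.000.

10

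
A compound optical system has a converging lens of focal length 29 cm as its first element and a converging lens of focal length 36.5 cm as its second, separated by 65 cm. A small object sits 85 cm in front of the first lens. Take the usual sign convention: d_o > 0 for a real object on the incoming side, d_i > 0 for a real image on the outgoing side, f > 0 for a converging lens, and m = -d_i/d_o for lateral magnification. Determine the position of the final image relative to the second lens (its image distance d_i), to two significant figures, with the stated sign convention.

-49 cm

Applying the thin-lens equation to the first lens, 1/29 = 1/85 + 1/d_i1, which gives d_i1 = 44.018 cm.
The intermediate image is 44.018 cm to the right of lens 1, so d_o2 = L - d_i1 = 65 - 44.018 = 20.982 cm.
Applying the thin-lens equation again with f_2 = 36.5 cm and d_o2 = 20.982 cm gives d_i2 = -49.353 cm.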